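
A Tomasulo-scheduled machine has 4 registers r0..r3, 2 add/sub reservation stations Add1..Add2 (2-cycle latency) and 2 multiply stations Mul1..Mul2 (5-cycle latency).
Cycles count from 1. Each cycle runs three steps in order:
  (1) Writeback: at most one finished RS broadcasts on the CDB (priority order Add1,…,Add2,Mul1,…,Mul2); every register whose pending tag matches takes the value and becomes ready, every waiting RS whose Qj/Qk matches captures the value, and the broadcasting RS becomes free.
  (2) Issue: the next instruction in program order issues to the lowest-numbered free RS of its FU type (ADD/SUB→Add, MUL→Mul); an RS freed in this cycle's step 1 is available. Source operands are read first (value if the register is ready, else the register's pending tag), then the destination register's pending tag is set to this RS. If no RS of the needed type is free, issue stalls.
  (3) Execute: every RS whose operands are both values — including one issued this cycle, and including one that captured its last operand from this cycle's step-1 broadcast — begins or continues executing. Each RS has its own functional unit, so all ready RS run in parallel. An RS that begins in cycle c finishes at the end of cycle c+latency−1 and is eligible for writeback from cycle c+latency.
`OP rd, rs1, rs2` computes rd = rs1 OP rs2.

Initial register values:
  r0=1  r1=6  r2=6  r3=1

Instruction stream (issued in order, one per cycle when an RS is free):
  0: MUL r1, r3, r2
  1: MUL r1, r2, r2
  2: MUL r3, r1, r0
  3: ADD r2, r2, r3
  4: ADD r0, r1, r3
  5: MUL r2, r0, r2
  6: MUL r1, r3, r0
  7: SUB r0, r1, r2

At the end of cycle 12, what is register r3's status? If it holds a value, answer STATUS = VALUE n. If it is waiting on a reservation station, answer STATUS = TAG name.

cycle 1: issue MUL r1<-Mul1 // r0:1,r1:Mul1,r2:6,r3:1
cycle 2: issue MUL r1<-Mul2 // r0:1,r1:Mul2,r2:6,r3:1
cycle 3: stall // r0:1,r1:Mul2,r2:6,r3:1
cycle 4: stall // r0:1,r1:Mul2,r2:6,r3:1
cycle 5: stall // r0:1,r1:Mul2,r2:6,r3:1
cycle 6: CDB Mul1=6; issue MUL r3<-Mul1 // r0:1,r1:Mul2,r2:6,r3:Mul1
cycle 7: CDB Mul2=36; issue ADD r2<-Add1 // r0:1,r1:36,r2:Add1,r3:Mul1
cycle 8: issue ADD r0<-Add2 // r0:Add2,r1:36,r2:Add1,r3:Mul1
cycle 9: issue MUL r2<-Mul2 // r0:Add2,r1:36,r2:Mul2,r3:Mul1
cycle 10: stall // r0:Add2,r1:36,r2:Mul2,r3:Mul1
cycle 11: stall // r0:Add2,r1:36,r2:Mul2,r3:Mul1
cycle 12: CDB Mul1=36; issue MUL r1<-Mul1 // r0:Add2,r1:Mul1,r2:Mul2,r3:36

STATUS = VALUE 36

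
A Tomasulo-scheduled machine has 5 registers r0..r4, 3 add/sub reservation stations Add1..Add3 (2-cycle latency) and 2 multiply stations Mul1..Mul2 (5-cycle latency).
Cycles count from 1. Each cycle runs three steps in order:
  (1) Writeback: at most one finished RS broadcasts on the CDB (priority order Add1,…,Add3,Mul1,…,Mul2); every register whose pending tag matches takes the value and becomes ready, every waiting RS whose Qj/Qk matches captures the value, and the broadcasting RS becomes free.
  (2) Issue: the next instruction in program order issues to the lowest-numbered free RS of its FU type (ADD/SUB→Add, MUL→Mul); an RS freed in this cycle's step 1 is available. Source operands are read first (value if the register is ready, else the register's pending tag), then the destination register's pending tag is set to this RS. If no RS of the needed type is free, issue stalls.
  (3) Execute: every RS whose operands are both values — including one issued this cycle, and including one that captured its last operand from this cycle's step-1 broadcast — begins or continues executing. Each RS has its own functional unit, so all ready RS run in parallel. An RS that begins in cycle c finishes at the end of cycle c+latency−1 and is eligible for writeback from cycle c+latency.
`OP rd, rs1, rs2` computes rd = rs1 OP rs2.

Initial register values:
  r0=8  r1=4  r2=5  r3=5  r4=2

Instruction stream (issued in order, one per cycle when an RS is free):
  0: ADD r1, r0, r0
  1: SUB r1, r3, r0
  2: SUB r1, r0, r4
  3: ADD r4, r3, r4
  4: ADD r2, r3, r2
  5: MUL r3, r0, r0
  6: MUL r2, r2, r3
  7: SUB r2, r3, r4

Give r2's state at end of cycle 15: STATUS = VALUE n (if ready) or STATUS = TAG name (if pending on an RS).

  c1: issue ADD r1<-Add1  regs: r0:8,r1:Add1,r2:5,r3:5,r4:2
  c2: issue SUB r1<-Add2  regs: r0:8,r1:Add2,r2:5,r3:5,r4:2
  c3: CDB Add1=16; issue SUB r1<-Add1  regs: r0:8,r1:Add1,r2:5,r3:5,r4:2
  c4: CDB Add2=-3; issue ADD r4<-Add2  regs: r0:8,r1:Add1,r2:5,r3:5,r4:Add2
  c5: CDB Add1=6; issue ADD r2<-Add1  regs: r0:8,r1:6,r2:Add1,r3:5,r4:Add2
  c6: CDB Add2=7; issue MUL r3<-Mul1  regs: r0:8,r1:6,r2:Add1,r3:Mul1,r4:7
  c7: CDB Add1=10; issue MUL r2<-Mul2  regs: r0:8,r1:6,r2:Mul2,r3:Mul1,r4:7
  c8: issue SUB r2<-Add1  regs: r0:8,r1:6,r2:Add1,r3:Mul1,r4:7
  c9: -  regs: r0:8,r1:6,r2:Add1,r3:Mul1,r4:7
  c10: -  regs: r0:8,r1:6,r2:Add1,r3:Mul1,r4:7
  c11: CDB Mul1=64  regs: r0:8,r1:6,r2:Add1,r3:64,r4:7
  c12: -  regs: r0:8,r1:6,r2:Add1,r3:64,r4:7
  c13: CDB Add1=57  regs: r0:8,r1:6,r2:57,r3:64,r4:7
  c14: -  regs: r0:8,r1:6,r2:57,r3:64,r4:7
  c15: -  regs: r0:8,r1:6,r2:57,r3:64,r4:7

STATUS = VALUE 57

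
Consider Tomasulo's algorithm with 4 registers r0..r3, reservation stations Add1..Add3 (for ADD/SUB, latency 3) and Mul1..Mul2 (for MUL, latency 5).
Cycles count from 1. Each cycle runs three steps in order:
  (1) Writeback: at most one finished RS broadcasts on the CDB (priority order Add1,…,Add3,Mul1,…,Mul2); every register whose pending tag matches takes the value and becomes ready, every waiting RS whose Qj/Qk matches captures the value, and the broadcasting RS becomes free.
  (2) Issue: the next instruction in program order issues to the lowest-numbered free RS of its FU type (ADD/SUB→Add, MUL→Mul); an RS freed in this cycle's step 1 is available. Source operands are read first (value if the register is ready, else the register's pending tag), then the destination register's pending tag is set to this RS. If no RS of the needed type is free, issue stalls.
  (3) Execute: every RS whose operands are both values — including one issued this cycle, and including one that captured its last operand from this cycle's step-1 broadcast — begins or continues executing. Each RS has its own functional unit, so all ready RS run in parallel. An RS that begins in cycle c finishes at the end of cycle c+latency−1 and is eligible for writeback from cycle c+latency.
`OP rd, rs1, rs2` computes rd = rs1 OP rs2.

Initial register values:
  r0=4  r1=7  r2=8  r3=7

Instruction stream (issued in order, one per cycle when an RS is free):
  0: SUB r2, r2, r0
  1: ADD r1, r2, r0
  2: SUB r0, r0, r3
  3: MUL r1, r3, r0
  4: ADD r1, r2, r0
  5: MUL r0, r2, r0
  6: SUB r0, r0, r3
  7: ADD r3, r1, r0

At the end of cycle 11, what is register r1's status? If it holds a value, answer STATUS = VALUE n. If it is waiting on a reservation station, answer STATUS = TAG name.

cycle 1: issue SUB r2<-Add1 // r0:4,r1:7,r2:Add1,r3:7
cycle 2: issue ADD r1<-Add2 // r0:4,r1:Add2,r2:Add1,r3:7
cycle 3: issue SUB r0<-Add3 // r0:Add3,r1:Add2,r2:Add1,r3:7
cycle 4: CDB Add1=4; issue MUL r1<-Mul1 // r0:Add3,r1:Mul1,r2:4,r3:7
cycle 5: issue ADD r1<-Add1 // r0:Add3,r1:Add1,r2:4,r3:7
cycle 6: CDB Add3=-3; issue MUL r0<-Mul2 // r0:Mul2,r1:Add1,r2:4,r3:7
cycle 7: CDB Add2=8; issue SUB r0<-Add2 // r0:Add2,r1:Add1,r2:4,r3:7
cycle 8: issue ADD r3<-Add3 // r0:Add2,r1:Add1,r2:4,r3:Add3
cycle 9: CDB Add1=1 // r0:Add2,r1:1,r2:4,r3:Add3
cycle 10: - // r0:Add2,r1:1,r2:4,r3:Add3
cycle 11: CDB Mul1=-21 // r0:Add2,r1:1,r2:4,r3:Add3

STATUS = VALUE 1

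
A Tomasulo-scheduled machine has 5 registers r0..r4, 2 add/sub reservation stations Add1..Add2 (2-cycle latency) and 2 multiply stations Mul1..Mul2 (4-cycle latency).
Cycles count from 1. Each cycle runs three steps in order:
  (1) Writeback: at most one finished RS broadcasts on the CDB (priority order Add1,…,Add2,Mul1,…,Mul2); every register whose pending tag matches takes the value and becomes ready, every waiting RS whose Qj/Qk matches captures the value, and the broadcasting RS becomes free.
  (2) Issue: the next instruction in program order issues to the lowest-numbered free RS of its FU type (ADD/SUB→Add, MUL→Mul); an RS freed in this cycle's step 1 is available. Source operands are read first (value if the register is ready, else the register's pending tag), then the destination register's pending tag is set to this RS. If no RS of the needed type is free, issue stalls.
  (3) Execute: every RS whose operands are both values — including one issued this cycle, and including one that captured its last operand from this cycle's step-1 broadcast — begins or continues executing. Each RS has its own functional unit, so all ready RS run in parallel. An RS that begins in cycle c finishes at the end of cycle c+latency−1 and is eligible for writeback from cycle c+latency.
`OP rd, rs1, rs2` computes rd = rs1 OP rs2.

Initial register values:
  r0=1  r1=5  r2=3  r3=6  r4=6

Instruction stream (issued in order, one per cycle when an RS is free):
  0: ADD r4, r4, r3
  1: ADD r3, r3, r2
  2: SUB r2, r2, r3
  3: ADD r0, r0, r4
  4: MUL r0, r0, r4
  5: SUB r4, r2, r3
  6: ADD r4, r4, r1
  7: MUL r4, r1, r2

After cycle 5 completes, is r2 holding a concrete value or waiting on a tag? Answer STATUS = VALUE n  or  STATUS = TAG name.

  c1: issue ADD r4<-Add1  regs: r0:1,r1:5,r2:3,r3:6,r4:Add1
  c2: issue ADD r3<-Add2  regs: r0:1,r1:5,r2:3,r3:Add2,r4:Add1
  c3: CDB Add1=12; issue SUB r2<-Add1  regs: r0:1,r1:5,r2:Add1,r3:Add2,r4:12
  c4: CDB Add2=9; issue ADD r0<-Add2  regs: r0:Add2,r1:5,r2:Add1,r3:9,r4:12
  c5: issue MUL r0<-Mul1  regs: r0:Mul1,r1:5,r2:Add1,r3:9,r4:12

STATUS = TAG Add1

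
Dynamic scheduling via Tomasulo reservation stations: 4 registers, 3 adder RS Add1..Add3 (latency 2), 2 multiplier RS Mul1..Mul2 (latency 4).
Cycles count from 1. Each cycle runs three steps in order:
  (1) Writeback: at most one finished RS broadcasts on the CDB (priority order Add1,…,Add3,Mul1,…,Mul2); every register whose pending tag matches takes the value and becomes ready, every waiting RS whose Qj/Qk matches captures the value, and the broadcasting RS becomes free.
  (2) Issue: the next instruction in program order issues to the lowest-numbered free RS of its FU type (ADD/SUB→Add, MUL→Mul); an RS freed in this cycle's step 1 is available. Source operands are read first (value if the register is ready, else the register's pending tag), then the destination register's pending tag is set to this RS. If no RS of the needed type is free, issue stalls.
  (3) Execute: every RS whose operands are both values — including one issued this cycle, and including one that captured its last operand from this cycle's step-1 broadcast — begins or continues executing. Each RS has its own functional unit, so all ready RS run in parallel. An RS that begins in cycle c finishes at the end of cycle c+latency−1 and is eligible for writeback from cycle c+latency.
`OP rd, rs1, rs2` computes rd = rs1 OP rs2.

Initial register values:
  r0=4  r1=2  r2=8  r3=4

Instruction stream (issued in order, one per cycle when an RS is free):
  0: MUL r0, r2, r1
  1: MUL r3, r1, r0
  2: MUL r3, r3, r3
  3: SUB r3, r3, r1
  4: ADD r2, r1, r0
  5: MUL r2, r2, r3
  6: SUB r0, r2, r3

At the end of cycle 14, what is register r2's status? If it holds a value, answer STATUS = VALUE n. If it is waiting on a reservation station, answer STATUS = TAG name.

STATUS = TAG Mul2

  c1: issue MUL r0<-Mul1  regs: r0:Mul1,r1:2,r2:8,r3:4
  c2: issue MUL r3<-Mul2  regs: r0:Mul1,r1:2,r2:8,r3:Mul2
  c3: stall  regs: r0:Mul1,r1:2,r2:8,r3:Mul2
  c4: stall  regs: r0:Mul1,r1:2,r2:8,r3:Mul2
  c5: CDB Mul1=16; issue MUL r3<-Mul1  regs: r0:16,r1:2,r2:8,r3:Mul1
  c6: issue SUB r3<-Add1  regs: r0:16,r1:2,r2:8,r3:Add1
  c7: issue ADD r2<-Add2  regs: r0:16,r1:2,r2:Add2,r3:Add1
  c8: stall  regs: r0:16,r1:2,r2:Add2,r3:Add1
  c9: CDB Add2=18; stall  regs: r0:16,r1:2,r2:18,r3:Add1
  c10: CDB Mul2=32; issue MUL r2<-Mul2  regs: r0:16,r1:2,r2:Mul2,r3:Add1
  c11: issue SUB r0<-Add2  regs: r0:Add2,r1:2,r2:Mul2,r3:Add1
  c12: -  regs: r0:Add2,r1:2,r2:Mul2,r3:Add1
  c13: -  regs: r0:Add2,r1:2,r2:Mul2,r3:Add1
  c14: CDB Mul1=1024  regs: r0:Add2,r1:2,r2:Mul2,r3:Add1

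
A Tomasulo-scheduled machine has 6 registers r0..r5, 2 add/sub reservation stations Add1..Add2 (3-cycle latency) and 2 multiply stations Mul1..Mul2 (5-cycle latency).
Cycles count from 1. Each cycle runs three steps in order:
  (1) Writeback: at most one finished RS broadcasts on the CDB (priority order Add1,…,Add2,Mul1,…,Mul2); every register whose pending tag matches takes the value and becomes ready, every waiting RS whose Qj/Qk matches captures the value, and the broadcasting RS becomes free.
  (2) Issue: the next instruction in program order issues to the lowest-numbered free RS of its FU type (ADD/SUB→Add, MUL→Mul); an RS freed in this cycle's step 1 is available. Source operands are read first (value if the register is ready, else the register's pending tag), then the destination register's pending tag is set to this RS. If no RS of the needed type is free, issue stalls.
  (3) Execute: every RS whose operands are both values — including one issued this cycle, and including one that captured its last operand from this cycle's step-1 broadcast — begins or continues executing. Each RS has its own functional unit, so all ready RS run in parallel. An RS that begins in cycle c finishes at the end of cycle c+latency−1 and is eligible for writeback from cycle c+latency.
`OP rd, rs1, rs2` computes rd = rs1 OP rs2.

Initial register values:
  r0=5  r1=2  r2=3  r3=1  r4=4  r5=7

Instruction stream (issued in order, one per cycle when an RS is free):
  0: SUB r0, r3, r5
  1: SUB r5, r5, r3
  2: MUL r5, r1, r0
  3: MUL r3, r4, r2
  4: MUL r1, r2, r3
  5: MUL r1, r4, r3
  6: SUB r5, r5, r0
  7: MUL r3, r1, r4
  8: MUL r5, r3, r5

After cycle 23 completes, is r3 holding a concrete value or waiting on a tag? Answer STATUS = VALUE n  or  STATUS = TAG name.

STATUS = VALUE 192

c1: issue SUB r0<-Add1 | r0:Add1,r1:2,r2:3,r3:1,r4:4,r5:7
c2: issue SUB r5<-Add2 | r0:Add1,r1:2,r2:3,r3:1,r4:4,r5:Add2
c3: issue MUL r5<-Mul1 | r0:Add1,r1:2,r2:3,r3:1,r4:4,r5:Mul1
c4: CDB Add1=-6; issue MUL r3<-Mul2 | r0:-6,r1:2,r2:3,r3:Mul2,r4:4,r5:Mul1
c5: CDB Add2=6; stall | r0:-6,r1:2,r2:3,r3:Mul2,r4:4,r5:Mul1
c6: stall | r0:-6,r1:2,r2:3,r3:Mul2,r4:4,r5:Mul1
c7: stall | r0:-6,r1:2,r2:3,r3:Mul2,r4:4,r5:Mul1
c8: stall | r0:-6,r1:2,r2:3,r3:Mul2,r4:4,r5:Mul1
c9: CDB Mul1=-12; issue MUL r1<-Mul1 | r0:-6,r1:Mul1,r2:3,r3:Mul2,r4:4,r5:-12
c10: CDB Mul2=12; issue MUL r1<-Mul2 | r0:-6,r1:Mul2,r2:3,r3:12,r4:4,r5:-12
c11: issue SUB r5<-Add1 | r0:-6,r1:Mul2,r2:3,r3:12,r4:4,r5:Add1
c12: stall | r0:-6,r1:Mul2,r2:3,r3:12,r4:4,r5:Add1
c13: stall | r0:-6,r1:Mul2,r2:3,r3:12,r4:4,r5:Add1
c14: CDB Add1=-6; stall | r0:-6,r1:Mul2,r2:3,r3:12,r4:4,r5:-6
c15: CDB Mul1=36; issue MUL r3<-Mul1 | r0:-6,r1:Mul2,r2:3,r3:Mul1,r4:4,r5:-6
c16: CDB Mul2=48; issue MUL r5<-Mul2 | r0:-6,r1:48,r2:3,r3:Mul1,r4:4,r5:Mul2
c17: - | r0:-6,r1:48,r2:3,r3:Mul1,r4:4,r5:Mul2
c18: - | r0:-6,r1:48,r2:3,r3:Mul1,r4:4,r5:Mul2
c19: - | r0:-6,r1:48,r2:3,r3:Mul1,r4:4,r5:Mul2
c20: - | r0:-6,r1:48,r2:3,r3:Mul1,r4:4,r5:Mul2
c21: CDB Mul1=192 | r0:-6,r1:48,r2:3,r3:192,r4:4,r5:Mul2
c22: - | r0:-6,r1:48,r2:3,r3:192,r4:4,r5:Mul2
c23: - | r0:-6,r1:48,r2:3,r3:192,r4:4,r5:Mul2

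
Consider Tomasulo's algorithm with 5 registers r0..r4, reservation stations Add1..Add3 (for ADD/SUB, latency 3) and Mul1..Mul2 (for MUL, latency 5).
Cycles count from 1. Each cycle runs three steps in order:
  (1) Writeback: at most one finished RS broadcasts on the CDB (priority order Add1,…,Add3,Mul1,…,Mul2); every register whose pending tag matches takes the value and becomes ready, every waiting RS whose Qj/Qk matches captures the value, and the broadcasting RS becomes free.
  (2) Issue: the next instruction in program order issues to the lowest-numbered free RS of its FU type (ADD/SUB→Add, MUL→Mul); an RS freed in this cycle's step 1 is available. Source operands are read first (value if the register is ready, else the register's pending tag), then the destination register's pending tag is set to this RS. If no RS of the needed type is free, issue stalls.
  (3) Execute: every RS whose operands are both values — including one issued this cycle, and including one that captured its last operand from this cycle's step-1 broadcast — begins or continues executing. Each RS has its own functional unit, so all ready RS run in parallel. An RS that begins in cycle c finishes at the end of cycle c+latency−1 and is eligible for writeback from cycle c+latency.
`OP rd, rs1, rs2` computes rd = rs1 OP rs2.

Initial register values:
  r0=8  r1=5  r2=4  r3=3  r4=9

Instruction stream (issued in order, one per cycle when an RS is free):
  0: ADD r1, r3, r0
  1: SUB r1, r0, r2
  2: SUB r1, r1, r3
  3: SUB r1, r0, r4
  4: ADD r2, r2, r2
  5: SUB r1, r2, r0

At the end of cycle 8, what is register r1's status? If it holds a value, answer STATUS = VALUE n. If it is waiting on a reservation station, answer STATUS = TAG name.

STATUS = TAG Add1

c1: issue ADD r1<-Add1 | r0:8,r1:Add1,r2:4,r3:3,r4:9
c2: issue SUB r1<-Add2 | r0:8,r1:Add2,r2:4,r3:3,r4:9
c3: issue SUB r1<-Add3 | r0:8,r1:Add3,r2:4,r3:3,r4:9
c4: CDB Add1=11; issue SUB r1<-Add1 | r0:8,r1:Add1,r2:4,r3:3,r4:9
c5: CDB Add2=4; issue ADD r2<-Add2 | r0:8,r1:Add1,r2:Add2,r3:3,r4:9
c6: stall | r0:8,r1:Add1,r2:Add2,r3:3,r4:9
c7: CDB Add1=-1; issue SUB r1<-Add1 | r0:8,r1:Add1,r2:Add2,r3:3,r4:9
c8: CDB Add2=8 | r0:8,r1:Add1,r2:8,r3:3,r4:9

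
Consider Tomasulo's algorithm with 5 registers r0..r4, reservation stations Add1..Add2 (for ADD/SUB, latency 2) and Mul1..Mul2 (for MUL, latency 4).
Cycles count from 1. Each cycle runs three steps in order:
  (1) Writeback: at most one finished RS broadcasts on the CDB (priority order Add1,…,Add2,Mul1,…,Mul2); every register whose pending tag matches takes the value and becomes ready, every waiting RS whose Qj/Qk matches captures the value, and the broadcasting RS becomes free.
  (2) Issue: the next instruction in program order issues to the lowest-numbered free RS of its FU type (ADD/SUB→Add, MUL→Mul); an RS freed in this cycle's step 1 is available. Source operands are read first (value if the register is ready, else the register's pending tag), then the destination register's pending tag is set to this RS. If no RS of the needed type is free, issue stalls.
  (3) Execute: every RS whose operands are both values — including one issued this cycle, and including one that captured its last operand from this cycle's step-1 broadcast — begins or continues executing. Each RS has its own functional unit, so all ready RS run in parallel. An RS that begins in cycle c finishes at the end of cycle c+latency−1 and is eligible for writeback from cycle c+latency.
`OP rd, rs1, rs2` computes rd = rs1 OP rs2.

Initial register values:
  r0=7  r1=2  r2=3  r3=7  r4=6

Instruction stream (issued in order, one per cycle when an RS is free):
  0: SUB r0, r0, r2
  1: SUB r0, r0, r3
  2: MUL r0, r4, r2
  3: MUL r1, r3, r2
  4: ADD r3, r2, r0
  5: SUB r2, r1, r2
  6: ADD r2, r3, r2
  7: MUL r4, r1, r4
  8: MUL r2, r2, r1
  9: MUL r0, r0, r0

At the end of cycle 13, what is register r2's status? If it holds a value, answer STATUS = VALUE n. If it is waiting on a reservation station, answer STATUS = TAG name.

c1: issue SUB r0<-Add1 | r0:Add1,r1:2,r2:3,r3:7,r4:6
c2: issue SUB r0<-Add2 | r0:Add2,r1:2,r2:3,r3:7,r4:6
c3: CDB Add1=4; issue MUL r0<-Mul1 | r0:Mul1,r1:2,r2:3,r3:7,r4:6
c4: issue MUL r1<-Mul2 | r0:Mul1,r1:Mul2,r2:3,r3:7,r4:6
c5: CDB Add2=-3; issue ADD r3<-Add1 | r0:Mul1,r1:Mul2,r2:3,r3:Add1,r4:6
c6: issue SUB r2<-Add2 | r0:Mul1,r1:Mul2,r2:Add2,r3:Add1,r4:6
c7: CDB Mul1=18; stall | r0:18,r1:Mul2,r2:Add2,r3:Add1,r4:6
c8: CDB Mul2=21; stall | r0:18,r1:21,r2:Add2,r3:Add1,r4:6
c9: CDB Add1=21; issue ADD r2<-Add1 | r0:18,r1:21,r2:Add1,r3:21,r4:6
c10: CDB Add2=18; issue MUL r4<-Mul1 | r0:18,r1:21,r2:Add1,r3:21,r4:Mul1
c11: issue MUL r2<-Mul2 | r0:18,r1:21,r2:Mul2,r3:21,r4:Mul1
c12: CDB Add1=39; stall | r0:18,r1:21,r2:Mul2,r3:21,r4:Mul1
c13: stall | r0:18,r1:21,r2:Mul2,r3:21,r4:Mul1

STATUS = TAG Mul2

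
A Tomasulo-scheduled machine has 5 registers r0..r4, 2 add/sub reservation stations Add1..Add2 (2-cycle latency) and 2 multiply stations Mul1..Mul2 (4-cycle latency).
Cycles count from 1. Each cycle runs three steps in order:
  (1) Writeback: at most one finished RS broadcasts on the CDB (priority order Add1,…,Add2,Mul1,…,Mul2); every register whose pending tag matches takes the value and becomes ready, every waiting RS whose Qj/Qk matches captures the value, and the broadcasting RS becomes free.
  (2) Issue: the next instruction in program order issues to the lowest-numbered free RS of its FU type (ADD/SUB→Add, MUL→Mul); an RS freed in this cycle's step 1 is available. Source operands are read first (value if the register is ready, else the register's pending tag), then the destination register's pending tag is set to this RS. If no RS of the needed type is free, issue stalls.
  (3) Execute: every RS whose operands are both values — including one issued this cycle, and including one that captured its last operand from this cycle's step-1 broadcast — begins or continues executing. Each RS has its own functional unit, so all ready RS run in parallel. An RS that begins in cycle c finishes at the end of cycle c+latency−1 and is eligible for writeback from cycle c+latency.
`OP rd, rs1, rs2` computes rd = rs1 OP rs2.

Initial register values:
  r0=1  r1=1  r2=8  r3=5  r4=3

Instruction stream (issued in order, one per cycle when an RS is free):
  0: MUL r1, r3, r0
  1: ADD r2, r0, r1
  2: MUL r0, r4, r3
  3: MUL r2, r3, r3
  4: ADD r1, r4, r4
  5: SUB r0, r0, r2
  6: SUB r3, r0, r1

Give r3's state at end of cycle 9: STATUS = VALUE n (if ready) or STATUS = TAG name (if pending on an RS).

  c1: issue MUL r1<-Mul1  regs: r0:1,r1:Mul1,r2:8,r3:5,r4:3
  c2: issue ADD r2<-Add1  regs: r0:1,r1:Mul1,r2:Add1,r3:5,r4:3
  c3: issue MUL r0<-Mul2  regs: r0:Mul2,r1:Mul1,r2:Add1,r3:5,r4:3
  c4: stall  regs: r0:Mul2,r1:Mul1,r2:Add1,r3:5,r4:3
  c5: CDB Mul1=5; issue MUL r2<-Mul1  regs: r0:Mul2,r1:5,r2:Mul1,r3:5,r4:3
  c6: issue ADD r1<-Add2  regs: r0:Mul2,r1:Add2,r2:Mul1,r3:5,r4:3
  c7: CDB Add1=6; issue SUB r0<-Add1  regs: r0:Add1,r1:Add2,r2:Mul1,r3:5,r4:3
  c8: CDB Add2=6; issue SUB r3<-Add2  regs: r0:Add1,r1:6,r2:Mul1,r3:Add2,r4:3
  c9: CDB Mul1=25  regs: r0:Add1,r1:6,r2:25,r3:Add2,r4:3

STATUS = TAG Add2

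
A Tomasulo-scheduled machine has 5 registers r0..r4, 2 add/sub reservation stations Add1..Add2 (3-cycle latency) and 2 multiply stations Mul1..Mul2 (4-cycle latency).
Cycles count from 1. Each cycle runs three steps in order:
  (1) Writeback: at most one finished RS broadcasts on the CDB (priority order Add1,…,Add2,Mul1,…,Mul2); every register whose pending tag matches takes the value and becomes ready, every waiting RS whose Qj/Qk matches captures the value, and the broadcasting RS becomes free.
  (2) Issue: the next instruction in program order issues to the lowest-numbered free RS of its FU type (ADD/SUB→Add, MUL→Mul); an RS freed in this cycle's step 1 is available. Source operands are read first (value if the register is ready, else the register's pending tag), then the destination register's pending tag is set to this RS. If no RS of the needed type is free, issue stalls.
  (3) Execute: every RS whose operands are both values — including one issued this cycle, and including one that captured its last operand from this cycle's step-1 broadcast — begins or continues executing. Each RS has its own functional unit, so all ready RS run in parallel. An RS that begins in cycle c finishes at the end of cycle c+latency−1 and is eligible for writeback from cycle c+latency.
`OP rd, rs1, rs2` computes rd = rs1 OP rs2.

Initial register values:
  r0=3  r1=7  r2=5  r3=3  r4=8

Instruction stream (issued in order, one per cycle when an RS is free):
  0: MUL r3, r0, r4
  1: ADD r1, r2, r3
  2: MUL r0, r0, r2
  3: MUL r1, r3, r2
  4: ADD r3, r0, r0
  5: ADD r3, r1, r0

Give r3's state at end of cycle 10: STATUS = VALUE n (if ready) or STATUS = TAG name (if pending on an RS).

  c1: issue MUL r3<-Mul1  regs: r0:3,r1:7,r2:5,r3:Mul1,r4:8
  c2: issue ADD r1<-Add1  regs: r0:3,r1:Add1,r2:5,r3:Mul1,r4:8
  c3: issue MUL r0<-Mul2  regs: r0:Mul2,r1:Add1,r2:5,r3:Mul1,r4:8
  c4: stall  regs: r0:Mul2,r1:Add1,r2:5,r3:Mul1,r4:8
  c5: CDB Mul1=24; issue MUL r1<-Mul1  regs: r0:Mul2,r1:Mul1,r2:5,r3:24,r4:8
  c6: issue ADD r3<-Add2  regs: r0:Mul2,r1:Mul1,r2:5,r3:Add2,r4:8
  c7: CDB Mul2=15; stall  regs: r0:15,r1:Mul1,r2:5,r3:Add2,r4:8
  c8: CDB Add1=29; issue ADD r3<-Add1  regs: r0:15,r1:Mul1,r2:5,r3:Add1,r4:8
  c9: CDB Mul1=120  regs: r0:15,r1:120,r2:5,r3:Add1,r4:8
  c10: CDB Add2=30  regs: r0:15,r1:120,r2:5,r3:Add1,r4:8

STATUS = TAG Add1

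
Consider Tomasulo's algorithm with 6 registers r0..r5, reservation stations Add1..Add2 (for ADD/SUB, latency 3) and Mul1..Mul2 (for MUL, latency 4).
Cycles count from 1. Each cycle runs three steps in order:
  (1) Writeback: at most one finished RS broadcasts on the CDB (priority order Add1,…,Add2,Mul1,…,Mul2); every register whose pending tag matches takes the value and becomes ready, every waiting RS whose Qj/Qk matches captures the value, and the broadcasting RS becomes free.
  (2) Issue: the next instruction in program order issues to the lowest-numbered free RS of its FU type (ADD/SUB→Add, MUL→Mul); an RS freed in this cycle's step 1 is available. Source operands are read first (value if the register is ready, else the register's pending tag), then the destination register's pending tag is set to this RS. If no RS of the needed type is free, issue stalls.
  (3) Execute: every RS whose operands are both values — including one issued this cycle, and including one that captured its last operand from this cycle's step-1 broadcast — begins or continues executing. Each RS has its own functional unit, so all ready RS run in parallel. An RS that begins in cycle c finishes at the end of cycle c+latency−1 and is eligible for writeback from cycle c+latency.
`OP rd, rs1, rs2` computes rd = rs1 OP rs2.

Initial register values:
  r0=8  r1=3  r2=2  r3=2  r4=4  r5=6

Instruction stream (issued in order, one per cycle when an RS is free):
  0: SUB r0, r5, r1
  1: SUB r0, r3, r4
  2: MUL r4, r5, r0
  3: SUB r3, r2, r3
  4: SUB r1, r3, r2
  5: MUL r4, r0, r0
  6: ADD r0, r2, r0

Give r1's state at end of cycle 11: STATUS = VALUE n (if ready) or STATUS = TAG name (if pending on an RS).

STATUS = VALUE -2

cycle 1: issue SUB r0<-Add1 // r0:Add1,r1:3,r2:2,r3:2,r4:4,r5:6
cycle 2: issue SUB r0<-Add2 // r0:Add2,r1:3,r2:2,r3:2,r4:4,r5:6
cycle 3: issue MUL r4<-Mul1 // r0:Add2,r1:3,r2:2,r3:2,r4:Mul1,r5:6
cycle 4: CDB Add1=3; issue SUB r3<-Add1 // r0:Add2,r1:3,r2:2,r3:Add1,r4:Mul1,r5:6
cycle 5: CDB Add2=-2; issue SUB r1<-Add2 // r0:-2,r1:Add2,r2:2,r3:Add1,r4:Mul1,r5:6
cycle 6: issue MUL r4<-Mul2 // r0:-2,r1:Add2,r2:2,r3:Add1,r4:Mul2,r5:6
cycle 7: CDB Add1=0; issue ADD r0<-Add1 // r0:Add1,r1:Add2,r2:2,r3:0,r4:Mul2,r5:6
cycle 8: - // r0:Add1,r1:Add2,r2:2,r3:0,r4:Mul2,r5:6
cycle 9: CDB Mul1=-12 // r0:Add1,r1:Add2,r2:2,r3:0,r4:Mul2,r5:6
cycle 10: CDB Add1=0 // r0:0,r1:Add2,r2:2,r3:0,r4:Mul2,r5:6
cycle 11: CDB Add2=-2 // r0:0,r1:-2,r2:2,r3:0,r4:Mul2,r5:6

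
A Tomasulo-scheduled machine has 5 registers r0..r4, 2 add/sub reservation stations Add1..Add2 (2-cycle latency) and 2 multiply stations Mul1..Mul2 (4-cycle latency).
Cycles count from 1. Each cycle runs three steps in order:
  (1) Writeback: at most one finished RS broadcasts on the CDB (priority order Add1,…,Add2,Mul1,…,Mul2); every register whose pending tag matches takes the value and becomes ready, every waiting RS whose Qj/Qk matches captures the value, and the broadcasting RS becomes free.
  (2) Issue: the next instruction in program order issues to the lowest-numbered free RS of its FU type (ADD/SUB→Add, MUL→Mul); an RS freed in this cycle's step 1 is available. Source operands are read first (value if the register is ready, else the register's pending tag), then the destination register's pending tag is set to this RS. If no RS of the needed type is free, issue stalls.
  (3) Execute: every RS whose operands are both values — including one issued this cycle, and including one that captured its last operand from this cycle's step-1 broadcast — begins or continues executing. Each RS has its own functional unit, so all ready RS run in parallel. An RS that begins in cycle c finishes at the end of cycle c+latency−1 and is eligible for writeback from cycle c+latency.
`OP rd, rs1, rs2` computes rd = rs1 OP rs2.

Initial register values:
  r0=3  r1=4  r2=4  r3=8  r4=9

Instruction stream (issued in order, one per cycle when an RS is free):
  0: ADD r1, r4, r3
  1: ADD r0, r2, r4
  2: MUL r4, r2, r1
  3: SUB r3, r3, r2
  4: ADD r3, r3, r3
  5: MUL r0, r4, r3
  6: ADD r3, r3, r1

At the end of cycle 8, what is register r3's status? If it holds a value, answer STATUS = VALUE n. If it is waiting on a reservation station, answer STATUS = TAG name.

STATUS = TAG Add1

  c1: issue ADD r1<-Add1  regs: r0:3,r1:Add1,r2:4,r3:8,r4:9
  c2: issue ADD r0<-Add2  regs: r0:Add2,r1:Add1,r2:4,r3:8,r4:9
  c3: CDB Add1=17; issue MUL r4<-Mul1  regs: r0:Add2,r1:17,r2:4,r3:8,r4:Mul1
  c4: CDB Add2=13; issue SUB r3<-Add1  regs: r0:13,r1:17,r2:4,r3:Add1,r4:Mul1
  c5: issue ADD r3<-Add2  regs: r0:13,r1:17,r2:4,r3:Add2,r4:Mul1
  c6: CDB Add1=4; issue MUL r0<-Mul2  regs: r0:Mul2,r1:17,r2:4,r3:Add2,r4:Mul1
  c7: CDB Mul1=68; issue ADD r3<-Add1  regs: r0:Mul2,r1:17,r2:4,r3:Add1,r4:68
  c8: CDB Add2=8  regs: r0:Mul2,r1:17,r2:4,r3:Add1,r4:68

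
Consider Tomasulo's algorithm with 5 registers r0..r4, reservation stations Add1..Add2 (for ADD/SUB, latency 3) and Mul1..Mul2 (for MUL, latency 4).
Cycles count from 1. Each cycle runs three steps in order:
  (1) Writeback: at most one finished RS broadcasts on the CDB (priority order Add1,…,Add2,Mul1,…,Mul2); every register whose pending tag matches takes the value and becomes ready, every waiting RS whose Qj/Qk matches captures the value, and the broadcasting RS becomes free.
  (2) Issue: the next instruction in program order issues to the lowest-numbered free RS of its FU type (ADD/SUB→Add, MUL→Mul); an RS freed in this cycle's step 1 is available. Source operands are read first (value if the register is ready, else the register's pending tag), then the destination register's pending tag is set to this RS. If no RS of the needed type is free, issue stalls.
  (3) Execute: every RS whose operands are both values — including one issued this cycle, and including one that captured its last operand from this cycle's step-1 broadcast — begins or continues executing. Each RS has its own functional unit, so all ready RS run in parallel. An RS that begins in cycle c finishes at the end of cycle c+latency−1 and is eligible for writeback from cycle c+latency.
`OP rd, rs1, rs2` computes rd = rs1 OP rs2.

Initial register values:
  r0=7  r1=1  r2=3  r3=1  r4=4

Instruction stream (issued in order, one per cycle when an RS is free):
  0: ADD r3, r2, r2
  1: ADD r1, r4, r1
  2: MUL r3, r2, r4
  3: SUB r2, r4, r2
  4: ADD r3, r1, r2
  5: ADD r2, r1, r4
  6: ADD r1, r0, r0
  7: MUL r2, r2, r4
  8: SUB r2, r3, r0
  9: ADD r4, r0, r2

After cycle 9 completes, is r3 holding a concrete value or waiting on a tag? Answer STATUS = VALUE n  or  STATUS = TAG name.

STATUS = TAG Add2

  c1: issue ADD r3<-Add1  regs: r0:7,r1:1,r2:3,r3:Add1,r4:4
  c2: issue ADD r1<-Add2  regs: r0:7,r1:Add2,r2:3,r3:Add1,r4:4
  c3: issue MUL r3<-Mul1  regs: r0:7,r1:Add2,r2:3,r3:Mul1,r4:4
  c4: CDB Add1=6; issue SUB r2<-Add1  regs: r0:7,r1:Add2,r2:Add1,r3:Mul1,r4:4
  c5: CDB Add2=5; issue ADD r3<-Add2  regs: r0:7,r1:5,r2:Add1,r3:Add2,r4:4
  c6: stall  regs: r0:7,r1:5,r2:Add1,r3:Add2,r4:4
  c7: CDB Add1=1; issue ADD r2<-Add1  regs: r0:7,r1:5,r2:Add1,r3:Add2,r4:4
  c8: CDB Mul1=12; stall  regs: r0:7,r1:5,r2:Add1,r3:Add2,r4:4
  c9: stall  regs: r0:7,r1:5,r2:Add1,r3:Add2,r4:4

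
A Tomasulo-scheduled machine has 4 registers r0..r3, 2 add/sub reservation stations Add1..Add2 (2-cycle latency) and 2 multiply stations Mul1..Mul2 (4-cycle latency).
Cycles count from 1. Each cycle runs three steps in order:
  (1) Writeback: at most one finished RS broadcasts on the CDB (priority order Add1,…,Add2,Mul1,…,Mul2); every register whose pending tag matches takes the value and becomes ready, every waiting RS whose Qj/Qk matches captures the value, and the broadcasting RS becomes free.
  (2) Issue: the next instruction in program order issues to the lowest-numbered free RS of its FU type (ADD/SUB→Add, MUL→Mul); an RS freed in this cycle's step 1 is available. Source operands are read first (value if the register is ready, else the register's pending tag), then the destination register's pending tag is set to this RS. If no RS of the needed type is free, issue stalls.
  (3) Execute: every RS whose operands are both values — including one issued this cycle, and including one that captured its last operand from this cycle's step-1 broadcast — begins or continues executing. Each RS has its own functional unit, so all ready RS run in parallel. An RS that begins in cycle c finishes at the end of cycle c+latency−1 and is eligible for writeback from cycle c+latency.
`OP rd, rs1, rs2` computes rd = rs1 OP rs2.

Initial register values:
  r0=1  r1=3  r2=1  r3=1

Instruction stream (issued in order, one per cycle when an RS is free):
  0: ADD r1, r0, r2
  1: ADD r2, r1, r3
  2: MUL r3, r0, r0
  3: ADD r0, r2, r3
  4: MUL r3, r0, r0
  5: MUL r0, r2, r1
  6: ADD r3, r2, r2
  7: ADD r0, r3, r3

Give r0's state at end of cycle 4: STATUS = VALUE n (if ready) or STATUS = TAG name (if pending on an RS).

STATUS = TAG Add1

  c1: issue ADD r1<-Add1  regs: r0:1,r1:Add1,r2:1,r3:1
  c2: issue ADD r2<-Add2  regs: r0:1,r1:Add1,r2:Add2,r3:1
  c3: CDB Add1=2; issue MUL r3<-Mul1  regs: r0:1,r1:2,r2:Add2,r3:Mul1
  c4: issue ADD r0<-Add1  regs: r0:Add1,r1:2,r2:Add2,r3:Mul1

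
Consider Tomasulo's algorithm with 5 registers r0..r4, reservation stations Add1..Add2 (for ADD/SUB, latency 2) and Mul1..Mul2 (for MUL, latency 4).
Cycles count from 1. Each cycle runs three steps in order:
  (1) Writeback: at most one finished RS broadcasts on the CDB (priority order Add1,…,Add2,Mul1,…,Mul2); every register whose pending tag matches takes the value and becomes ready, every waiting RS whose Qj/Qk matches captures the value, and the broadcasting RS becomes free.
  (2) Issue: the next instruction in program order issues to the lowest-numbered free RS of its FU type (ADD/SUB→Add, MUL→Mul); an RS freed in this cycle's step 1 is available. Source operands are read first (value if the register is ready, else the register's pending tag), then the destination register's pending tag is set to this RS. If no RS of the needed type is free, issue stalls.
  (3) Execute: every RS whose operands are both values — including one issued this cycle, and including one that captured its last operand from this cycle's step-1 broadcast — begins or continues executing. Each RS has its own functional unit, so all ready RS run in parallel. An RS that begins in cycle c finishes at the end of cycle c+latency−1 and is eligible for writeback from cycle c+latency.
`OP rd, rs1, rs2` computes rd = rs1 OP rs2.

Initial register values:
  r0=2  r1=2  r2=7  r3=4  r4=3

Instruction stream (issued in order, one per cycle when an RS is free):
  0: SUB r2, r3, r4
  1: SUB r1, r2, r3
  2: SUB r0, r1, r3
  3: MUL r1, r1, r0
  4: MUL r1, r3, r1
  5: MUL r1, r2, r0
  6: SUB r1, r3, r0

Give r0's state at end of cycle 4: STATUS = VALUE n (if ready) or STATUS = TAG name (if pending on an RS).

  c1: issue SUB r2<-Add1  regs: r0:2,r1:2,r2:Add1,r3:4,r4:3
  c2: issue SUB r1<-Add2  regs: r0:2,r1:Add2,r2:Add1,r3:4,r4:3
  c3: CDB Add1=1; issue SUB r0<-Add1  regs: r0:Add1,r1:Add2,r2:1,r3:4,r4:3
  c4: issue MUL r1<-Mul1  regs: r0:Add1,r1:Mul1,r2:1,r3:4,r4:3

STATUS = TAG Add1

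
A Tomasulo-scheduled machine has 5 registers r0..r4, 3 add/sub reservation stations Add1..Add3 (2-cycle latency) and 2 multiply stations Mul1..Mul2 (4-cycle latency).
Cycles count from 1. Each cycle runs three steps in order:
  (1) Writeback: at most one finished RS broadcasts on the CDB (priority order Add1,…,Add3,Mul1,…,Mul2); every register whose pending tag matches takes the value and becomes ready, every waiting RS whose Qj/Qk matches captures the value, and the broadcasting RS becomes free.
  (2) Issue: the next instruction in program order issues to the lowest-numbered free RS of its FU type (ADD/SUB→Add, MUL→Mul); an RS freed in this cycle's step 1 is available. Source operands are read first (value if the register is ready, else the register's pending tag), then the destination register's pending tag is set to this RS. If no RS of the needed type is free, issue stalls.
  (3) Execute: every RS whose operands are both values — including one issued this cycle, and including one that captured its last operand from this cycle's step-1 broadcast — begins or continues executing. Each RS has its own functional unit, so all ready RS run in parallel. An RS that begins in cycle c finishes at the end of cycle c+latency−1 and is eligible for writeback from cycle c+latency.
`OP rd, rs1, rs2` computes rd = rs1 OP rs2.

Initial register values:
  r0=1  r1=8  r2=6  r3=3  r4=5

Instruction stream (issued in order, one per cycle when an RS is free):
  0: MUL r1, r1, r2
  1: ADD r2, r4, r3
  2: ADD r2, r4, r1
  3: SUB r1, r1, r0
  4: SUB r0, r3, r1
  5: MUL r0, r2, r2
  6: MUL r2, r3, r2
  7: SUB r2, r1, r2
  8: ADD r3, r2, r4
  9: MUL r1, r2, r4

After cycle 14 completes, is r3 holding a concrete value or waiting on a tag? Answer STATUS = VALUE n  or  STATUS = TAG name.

cycle 1: issue MUL r1<-Mul1 // r0:1,r1:Mul1,r2:6,r3:3,r4:5
cycle 2: issue ADD r2<-Add1 // r0:1,r1:Mul1,r2:Add1,r3:3,r4:5
cycle 3: issue ADD r2<-Add2 // r0:1,r1:Mul1,r2:Add2,r3:3,r4:5
cycle 4: CDB Add1=8; issue SUB r1<-Add1 // r0:1,r1:Add1,r2:Add2,r3:3,r4:5
cycle 5: CDB Mul1=48; issue SUB r0<-Add3 // r0:Add3,r1:Add1,r2:Add2,r3:3,r4:5
cycle 6: issue MUL r0<-Mul1 // r0:Mul1,r1:Add1,r2:Add2,r3:3,r4:5
cycle 7: CDB Add1=47; issue MUL r2<-Mul2 // r0:Mul1,r1:47,r2:Mul2,r3:3,r4:5
cycle 8: CDB Add2=53; issue SUB r2<-Add1 // r0:Mul1,r1:47,r2:Add1,r3:3,r4:5
cycle 9: CDB Add3=-44; issue ADD r3<-Add2 // r0:Mul1,r1:47,r2:Add1,r3:Add2,r4:5
cycle 10: stall // r0:Mul1,r1:47,r2:Add1,r3:Add2,r4:5
cycle 11: stall // r0:Mul1,r1:47,r2:Add1,r3:Add2,r4:5
cycle 12: CDB Mul1=2809; issue MUL r1<-Mul1 // r0:2809,r1:Mul1,r2:Add1,r3:Add2,r4:5
cycle 13: CDB Mul2=159 // r0:2809,r1:Mul1,r2:Add1,r3:Add2,r4:5
cycle 14: - // r0:2809,r1:Mul1,r2:Add1,r3:Add2,r4:5

STATUS = TAG Add2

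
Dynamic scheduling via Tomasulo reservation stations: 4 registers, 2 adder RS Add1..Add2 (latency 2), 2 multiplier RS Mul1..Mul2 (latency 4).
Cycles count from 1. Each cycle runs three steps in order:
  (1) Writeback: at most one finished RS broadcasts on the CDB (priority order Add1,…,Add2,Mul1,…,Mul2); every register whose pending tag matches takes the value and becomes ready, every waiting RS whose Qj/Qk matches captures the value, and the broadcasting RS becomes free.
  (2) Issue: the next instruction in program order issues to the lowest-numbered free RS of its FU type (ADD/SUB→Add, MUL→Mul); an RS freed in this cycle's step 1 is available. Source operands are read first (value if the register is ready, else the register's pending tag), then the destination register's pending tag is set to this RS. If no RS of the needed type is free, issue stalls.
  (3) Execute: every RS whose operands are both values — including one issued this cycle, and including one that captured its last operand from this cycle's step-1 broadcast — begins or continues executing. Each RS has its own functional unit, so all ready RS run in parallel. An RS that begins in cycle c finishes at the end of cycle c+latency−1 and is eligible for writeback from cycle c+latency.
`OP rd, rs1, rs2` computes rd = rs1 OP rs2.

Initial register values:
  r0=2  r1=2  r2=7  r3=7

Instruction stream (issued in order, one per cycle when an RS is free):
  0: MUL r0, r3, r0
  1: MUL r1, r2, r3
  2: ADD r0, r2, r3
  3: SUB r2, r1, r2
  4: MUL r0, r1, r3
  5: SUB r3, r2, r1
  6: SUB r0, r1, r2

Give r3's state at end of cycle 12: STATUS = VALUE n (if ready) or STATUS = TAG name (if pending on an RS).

STATUS = VALUE -7

c1: issue MUL r0<-Mul1 | r0:Mul1,r1:2,r2:7,r3:7
c2: issue MUL r1<-Mul2 | r0:Mul1,r1:Mul2,r2:7,r3:7
c3: issue ADD r0<-Add1 | r0:Add1,r1:Mul2,r2:7,r3:7
c4: issue SUB r2<-Add2 | r0:Add1,r1:Mul2,r2:Add2,r3:7
c5: CDB Add1=14; stall | r0:14,r1:Mul2,r2:Add2,r3:7
c6: CDB Mul1=14; issue MUL r0<-Mul1 | r0:Mul1,r1:Mul2,r2:Add2,r3:7
c7: CDB Mul2=49; issue SUB r3<-Add1 | r0:Mul1,r1:49,r2:Add2,r3:Add1
c8: stall | r0:Mul1,r1:49,r2:Add2,r3:Add1
c9: CDB Add2=42; issue SUB r0<-Add2 | r0:Add2,r1:49,r2:42,r3:Add1
c10: - | r0:Add2,r1:49,r2:42,r3:Add1
c11: CDB Add1=-7 | r0:Add2,r1:49,r2:42,r3:-7
c12: CDB Add2=7 | r0:7,r1:49,r2:42,r3:-7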